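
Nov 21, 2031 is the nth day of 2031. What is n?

325

Days in months before Nov: 31 + 28 + 31 + 30 + 31 + 30 + 31 + 31 + 30 + 31 = 304.
Plus 21 days into Nov → day 325.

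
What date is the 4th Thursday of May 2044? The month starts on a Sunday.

May 2044 begins on a Sunday, so the first Thursday is May 5 (4 days later).
The 4th Thursday is 3 weeks later: 5 + 21 = 26.

May 26, 2044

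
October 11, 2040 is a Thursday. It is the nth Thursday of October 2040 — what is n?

Day 11 falls in week ⌈11/7⌉ of the month.
Days 1–7 hold the 1st Thursday, 8–14 the 2nd, 15–21 the 3rd, 22–28 the 4th, 29–31 the 5th.
11 is in the range for the 2nd.

2nd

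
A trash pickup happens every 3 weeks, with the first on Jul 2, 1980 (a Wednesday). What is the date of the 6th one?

Oct 15, 1980

The 6th occurrence is 5 intervals after the first: 5 × 21 = 105 days after Jul 2, 1980.
Jul has 31 days — 29 days to the end of Jul leaves 76.
Aug has 31 days (45 left).
Sep has 30 days (15 left).
15 days into Oct → Oct 15, 1980.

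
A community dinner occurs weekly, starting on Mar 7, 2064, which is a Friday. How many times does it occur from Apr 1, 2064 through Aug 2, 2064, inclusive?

Occurrences land 7·i days after Mar 7, 2064 for i = 0, 1, 2, …
Apr 1, 2064 is 25 days after the start; 25 ÷ 7 = 3 remainder 4; since the remainder is 4, round up to i = 4. First occurrence in the window: #5 on Apr 4, 2064 (4×7 = 28 days in).
Aug 2, 2064 is 148 days after the start; 148 ÷ 7 = 21 remainder 1. Last occurrence in the window: #22 on Aug 1, 2064.
Occurrences #5 through #22: 18 in total.

18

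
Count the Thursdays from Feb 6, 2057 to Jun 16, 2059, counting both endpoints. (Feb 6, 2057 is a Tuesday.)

Feb 6, 2057 is a Tuesday; the first Thursday on or after it is Feb 8, 2057 (2 days later).
From Feb 8, 2057 to Jun 16, 2059: 326 + 365 + 167 = 858 days (rest of 2057, 2058, to Jun 16, 2059 in 2059).
858 ÷ 7 = 122 full weeks with remainder 4, so 122 more Thursdays after the first → 123.

123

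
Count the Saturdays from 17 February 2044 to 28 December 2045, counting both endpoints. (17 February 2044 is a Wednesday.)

97

17 February 2044 is a Wednesday; the first Saturday on or after it is 20 February 2044 (3 days later).
From 20 February 2044 to 28 December 2045: 315 + 362 = 677 days (rest of 2044, to 28 December 2045 in 2045).
677 ÷ 7 = 96 full weeks with remainder 5, so 96 more Saturdays after the first → 97.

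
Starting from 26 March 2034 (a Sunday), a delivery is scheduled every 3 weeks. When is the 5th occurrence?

18 June 2034

The 5th occurrence is 4 intervals after the first: 4 × 21 = 84 days after 26 March 2034.
March has 31 days — 5 days to the end of March leaves 79.
April has 30 days (49 left).
May has 31 days (18 left).
18 days into June → 18 June 2034.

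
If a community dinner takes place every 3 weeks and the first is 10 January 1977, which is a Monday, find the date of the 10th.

18 July 1977

The 10th occurrence is 9 intervals after the first: 9 × 21 = 189 days after 10 January 1977.
January has 31 days — 21 days to the end of January leaves 168.
February has 28 days (140 left).
March has 31 days (109 left).
April has 30 days (79 left).
May has 31 days (48 left).
June has 30 days (18 left).
18 days into July → 18 July 1977.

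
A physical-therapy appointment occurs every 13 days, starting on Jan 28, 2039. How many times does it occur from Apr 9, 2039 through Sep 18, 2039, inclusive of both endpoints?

12

Occurrences land 13·i days after Jan 28, 2039 for i = 0, 1, 2, …
Apr 9, 2039 is 71 days after the start; 71 ÷ 13 = 5 remainder 6; since the remainder is 6, round up to i = 6. First occurrence in the window: #7 on Apr 16, 2039 (6×13 = 78 days in).
Sep 18, 2039 is 233 days after the start; 233 ÷ 13 = 17 remainder 12. Last occurrence in the window: #18 on Sep 6, 2039.
Occurrences #7 through #18: 12 in total.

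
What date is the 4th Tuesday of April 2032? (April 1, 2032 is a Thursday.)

27 April 2032

April 2032 begins on a Thursday, so the first Tuesday is April 6 (5 days later).
The 4th Tuesday is 3 weeks later: 6 + 21 = 27.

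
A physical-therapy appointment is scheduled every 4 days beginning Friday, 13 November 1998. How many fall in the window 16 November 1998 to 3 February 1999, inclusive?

Occurrences land 4·i days after 13 November 1998 for i = 0, 1, 2, …
16 November 1998 is 3 days after the start; 3 ÷ 4 = 0 remainder 3; since the remainder is 3, round up to i = 1. First occurrence in the window: #2 on 17 November 1998 (1×4 = 4 days in).
3 February 1999 is 82 days after the start; 82 ÷ 4 = 20 remainder 2. Last occurrence in the window: #21 on 1 February 1999.
Occurrences #2 through #21: 20 in total.

20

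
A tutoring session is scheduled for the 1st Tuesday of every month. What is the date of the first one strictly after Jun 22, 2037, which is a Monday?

Jul 7, 2037

Jun 2037 starts on a Monday, so its 1st Tuesday is Jun 2, 2037 (1 day in).
That is not after Jun 22, 2037, so look at Jul 2037.
Jul 2037 starts on a Wednesday, so its 1st Tuesday is Jul 7, 2037 (6 days in).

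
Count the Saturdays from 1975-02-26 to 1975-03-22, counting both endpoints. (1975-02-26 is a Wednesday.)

1975-02-26 is a Wednesday; the first Saturday on or after it is 1975-03-01 (3 days later).
From 1975-03-01 to 1975-03-22 is 22 − 1 = 21 days.
21 ÷ 7 = 3 full weeks with remainder 0, so 3 more Saturdays after the first → 4.

4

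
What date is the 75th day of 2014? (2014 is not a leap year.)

January has 31 days (75 − 31 = 44 remain).
February has 28 days (44 − 28 = 16 remain).
16 into March → March 16.

2014-03-16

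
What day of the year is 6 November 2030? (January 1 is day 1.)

Days in months before November: 31 + 28 + 31 + 30 + 31 + 30 + 31 + 31 + 30 + 31 = 304.
Plus 6 days into November → day 310.

310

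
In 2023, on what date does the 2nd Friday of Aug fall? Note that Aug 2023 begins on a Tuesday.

Aug 2023 begins on a Tuesday, so the first Friday is Aug 4 (3 days later).
The 2nd Friday is 1 weeks later: 4 + 7 = 11.

Aug 11, 2023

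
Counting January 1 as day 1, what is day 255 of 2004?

January has 31 days (255 − 31 = 224 remain).
February has 29 days (224 − 29 = 195 remain).
March has 31 days (195 − 31 = 164 remain).
April has 30 days (164 − 30 = 134 remain).
May has 31 days (134 − 31 = 103 remain).
June has 30 days (103 − 30 = 73 remain).
July has 31 days (73 − 31 = 42 remain).
August has 31 days (42 − 31 = 11 remain).
11 into September → September 11.

September 11, 2004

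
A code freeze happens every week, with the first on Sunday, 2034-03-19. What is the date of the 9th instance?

The 9th occurrence is 8 intervals after the first: 8 × 7 = 56 days after 2034-03-19.
March has 31 days — 12 days to the end of March leaves 44.
April has 30 days (14 left).
14 days into May → 2034-05-14.

2034-05-14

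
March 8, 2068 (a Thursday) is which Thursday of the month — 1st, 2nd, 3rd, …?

2nd

Day 8 falls in week ⌈8/7⌉ of the month.
Days 1–7 hold the 1st Thursday, 8–14 the 2nd, 15–21 the 3rd, 22–28 the 4th, 29–31 the 5th.
8 is in the range for the 2nd.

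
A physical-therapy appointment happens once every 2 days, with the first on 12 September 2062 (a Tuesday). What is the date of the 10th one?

The 10th occurrence is 9 intervals after the first: 9 × 2 = 18 days after 12 September 2062.
18 days later is 30 September 2062.

30 September 2062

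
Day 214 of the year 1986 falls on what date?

January has 31 days (214 − 31 = 183 remain).
February has 28 days (183 − 28 = 155 remain).
March has 31 days (155 − 31 = 124 remain).
April has 30 days (124 − 30 = 94 remain).
May has 31 days (94 − 31 = 63 remain).
June has 30 days (63 − 30 = 33 remain).
July has 31 days (33 − 31 = 2 remain).
2 into August → August 2.

1986-08-02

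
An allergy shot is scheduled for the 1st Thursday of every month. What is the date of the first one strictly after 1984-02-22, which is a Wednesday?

February 1984 starts on a Wednesday, so its 1st Thursday is 1984-02-02 (1 day in).
That is not after 1984-02-22, so look at March 1984.
March 1984 starts on a Thursday, so its 1st Thursday is 1984-03-01.

1984-03-01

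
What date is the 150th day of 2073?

May 30, 2073

Jan has 31 days (150 − 31 = 119 remain).
Feb has 28 days (119 − 28 = 91 remain).
Mar has 31 days (91 − 31 = 60 remain).
Apr has 30 days (60 − 30 = 30 remain).
30 into May → May 30.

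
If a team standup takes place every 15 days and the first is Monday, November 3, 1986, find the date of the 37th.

The 37th occurrence is 36 intervals after the first: 36 × 15 = 540 days after November 3, 1986.
November has 30 days — 27 days to the end of November leaves 513.
From end of November to end of 1986 is 31 days (482 left).
1987 has 365 days (117 left).
January has 31 days (86 left).
February has 29 days (57 left).
March has 31 days (26 left).
26 days into April → April 26, 1988.

April 26, 1988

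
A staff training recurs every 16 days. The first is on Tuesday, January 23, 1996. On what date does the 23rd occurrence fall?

The 23rd occurrence is 22 intervals after the first: 22 × 16 = 352 days after January 23, 1996.
January has 31 days — 8 days to the end of January leaves 344.
February has 29 days (315 left).
March has 31 days (284 left).
April has 30 days (254 left).
May has 31 days (223 left).
June has 30 days (193 left).
July has 31 days (162 left).
August has 31 days (131 left).
September has 30 days (101 left).
October has 31 days (70 left).
November has 30 days (40 left).
December has 31 days (9 left).
9 days into January → January 9, 1997.

January 9, 1997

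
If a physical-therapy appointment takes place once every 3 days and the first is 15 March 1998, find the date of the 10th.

11 April 1998

The 10th occurrence is 9 intervals after the first: 9 × 3 = 27 days after 15 March 1998.
March has 31 days — 16 days to the end of March leaves 11.
11 days into April → 11 April 1998.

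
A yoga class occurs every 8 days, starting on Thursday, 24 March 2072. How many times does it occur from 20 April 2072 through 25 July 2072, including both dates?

Occurrences land 8·i days after 24 March 2072 for i = 0, 1, 2, …
20 April 2072 is 27 days after the start; 27 ÷ 8 = 3 remainder 3; since the remainder is 3, round up to i = 4. First occurrence in the window: #5 on 25 April 2072 (4×8 = 32 days in).
25 July 2072 is 123 days after the start; 123 ÷ 8 = 15 remainder 3. Last occurrence in the window: #16 on 22 July 2072.
Occurrences #5 through #16: 12 in total.

12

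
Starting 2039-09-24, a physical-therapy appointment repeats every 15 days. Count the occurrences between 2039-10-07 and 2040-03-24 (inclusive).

12

Occurrences land 15·i days after 2039-09-24 for i = 0, 1, 2, …
2039-10-07 is 13 days after the start; 13 ÷ 15 = 0 remainder 13; since the remainder is 13, round up to i = 1. First occurrence in the window: #2 on 2039-10-09 (1×15 = 15 days in).
2040-03-24 is 182 days after the start; 182 ÷ 15 = 12 remainder 2. Last occurrence in the window: #13 on 2040-03-22.
Occurrences #2 through #13: 12 in total.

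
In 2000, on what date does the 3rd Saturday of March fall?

The first Saturday of March 2000 is March 4.
The 3rd Saturday is 2 weeks later: 4 + 14 = 18.

March 18, 2000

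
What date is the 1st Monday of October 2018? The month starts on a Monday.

October 2018 begins on a Monday, so the first Monday is October 1.

October 1, 2018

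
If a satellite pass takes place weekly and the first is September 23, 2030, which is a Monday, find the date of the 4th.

The 4th occurrence is 3 intervals after the first: 3 × 7 = 21 days after September 23, 2030.
September has 30 days — 7 days to the end of September leaves 14.
14 days into October → October 14, 2030.

October 14, 2030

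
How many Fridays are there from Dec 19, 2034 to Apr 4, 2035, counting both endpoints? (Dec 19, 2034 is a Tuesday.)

Dec 19, 2034 is a Tuesday; the first Friday on or after it is Dec 22, 2034 (3 days later).
From Dec 22, 2034 to Apr 4, 2035: 9 + 31 + 28 + 31 + 4 = 103 days (rest of Dec, Jan, Feb, Mar, Apr).
103 ÷ 7 = 14 full weeks with remainder 5, so 14 more Fridays after the first → 15.

15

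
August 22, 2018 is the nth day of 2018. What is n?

234

Days in months before August: 31 + 28 + 31 + 30 + 31 + 30 + 31 = 212.
Plus 22 days into August → day 234.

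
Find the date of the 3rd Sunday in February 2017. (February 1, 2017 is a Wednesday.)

2017-02-19

February 2017 begins on a Wednesday, so the first Sunday is February 5 (4 days later).
The 3rd Sunday is 2 weeks later: 5 + 14 = 19.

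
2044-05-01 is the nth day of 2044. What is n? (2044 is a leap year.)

122

Days in months before May: 31 + 29 + 31 + 30 = 121.
Plus 1 day into May → day 122.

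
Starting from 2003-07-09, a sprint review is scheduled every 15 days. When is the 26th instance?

2004-07-18

The 26th occurrence is 25 intervals after the first: 25 × 15 = 375 days after 2003-07-09.
July has 31 days — 22 days to the end of July leaves 353.
August has 31 days (322 left).
September has 30 days (292 left).
October has 31 days (261 left).
November has 30 days (231 left).
December has 31 days (200 left).
January has 31 days (169 left).
February has 29 days (140 left).
March has 31 days (109 left).
April has 30 days (79 left).
May has 31 days (48 left).
June has 30 days (18 left).
18 days into July → 2004-07-18.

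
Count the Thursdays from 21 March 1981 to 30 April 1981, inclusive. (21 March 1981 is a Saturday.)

21 March 1981 is a Saturday; the first Thursday on or after it is 26 March 1981 (5 days later).
From 26 March 1981 to 30 April 1981: 5 + 30 = 35 days (rest of March, April).
35 ÷ 7 = 5 full weeks with remainder 0, so 5 more Thursdays after the first → 6.

6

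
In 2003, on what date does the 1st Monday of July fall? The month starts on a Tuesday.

July 2003 begins on a Tuesday, so the first Monday is July 7 (6 days later).

July 7, 2003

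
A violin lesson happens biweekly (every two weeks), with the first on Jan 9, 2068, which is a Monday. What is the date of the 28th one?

The 28th occurrence is 27 intervals after the first: 27 × 14 = 378 days after Jan 9, 2068.
Jan has 31 days — 22 days to the end of Jan leaves 356.
Feb has 29 days (327 left).
Mar has 31 days (296 left).
Apr has 30 days (266 left).
May has 31 days (235 left).
Jun has 30 days (205 left).
Jul has 31 days (174 left).
Aug has 31 days (143 left).
Sep has 30 days (113 left).
Oct has 31 days (82 left).
Nov has 30 days (52 left).
Dec has 31 days (21 left).
21 days into Jan → Jan 21, 2069.

Jan 21, 2069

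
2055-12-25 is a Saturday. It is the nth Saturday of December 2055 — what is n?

4th

Day 25 falls in week ⌈25/7⌉ of the month.
Days 1–7 hold the 1st Saturday, 8–14 the 2nd, 15–21 the 3rd, 22–28 the 4th, 29–31 the 5th.
25 is in the range for the 4th.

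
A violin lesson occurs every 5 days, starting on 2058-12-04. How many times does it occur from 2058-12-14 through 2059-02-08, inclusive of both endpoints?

Occurrences land 5·i days after 2058-12-04 for i = 0, 1, 2, …
2058-12-14 is 10 days after the start; 10 ÷ 5 = 2 remainder 0. First occurrence in the window: #3 on 2058-12-14 (2×5 = 10 days in).
2059-02-08 is 66 days after the start; 66 ÷ 5 = 13 remainder 1. Last occurrence in the window: #14 on 2059-02-07.
Occurrences #3 through #14: 12 in total.

12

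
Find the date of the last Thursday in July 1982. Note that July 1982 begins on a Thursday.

29 July 1982

July 1982 begins on a Thursday, so the first Thursday is July 1.
July 1982 has 31 days. Adding weeks: 1, 8, 15, 22, 29 — the last one ≤ 31 is the 29th.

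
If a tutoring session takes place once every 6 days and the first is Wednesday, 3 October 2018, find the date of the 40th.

25 May 2019

The 40th occurrence is 39 intervals after the first: 39 × 6 = 234 days after 3 October 2018.
October has 31 days — 28 days to the end of October leaves 206.
November has 30 days (176 left).
December has 31 days (145 left).
January has 31 days (114 left).
February has 28 days (86 left).
March has 31 days (55 left).
April has 30 days (25 left).
25 days into May → 25 May 2019.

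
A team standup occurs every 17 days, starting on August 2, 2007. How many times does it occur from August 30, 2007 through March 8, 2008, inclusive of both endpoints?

Occurrences land 17·i days after August 2, 2007 for i = 0, 1, 2, …
August 30, 2007 is 28 days after the start; 28 ÷ 17 = 1 remainder 11; since the remainder is 11, round up to i = 2. First occurrence in the window: #3 on September 5, 2007 (2×17 = 34 days in).
March 8, 2008 is 219 days after the start; 219 ÷ 17 = 12 remainder 15. Last occurrence in the window: #13 on February 22, 2008.
Occurrences #3 through #13: 11 in total.

11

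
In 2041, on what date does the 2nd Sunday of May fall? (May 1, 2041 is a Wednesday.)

May 12, 2041

May 2041 begins on a Wednesday, so the first Sunday is May 5 (4 days later).
The 2nd Sunday is 1 weeks later: 5 + 7 = 12.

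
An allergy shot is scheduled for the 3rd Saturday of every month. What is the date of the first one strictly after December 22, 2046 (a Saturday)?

January 19, 2047

December 2046 starts on a Saturday; its first Saturday is the 1st, so the 3rd Saturday is the 15th — December 15, 2046.
That is not after December 22, 2046, so look at January 2047.
January 2047 starts on a Tuesday; its first Saturday is the 5th, so the 3rd Saturday is the 19th — January 19, 2047.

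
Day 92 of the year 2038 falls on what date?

Jan has 31 days (92 − 31 = 61 remain).
Feb has 28 days (61 − 28 = 33 remain).
Mar has 31 days (33 − 31 = 2 remain).
2 into Apr → Apr 2.

Apr 2, 2038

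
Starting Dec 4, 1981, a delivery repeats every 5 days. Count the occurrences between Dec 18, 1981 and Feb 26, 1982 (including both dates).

Occurrences land 5·i days after Dec 4, 1981 for i = 0, 1, 2, …
Dec 18, 1981 is 14 days after the start; 14 ÷ 5 = 2 remainder 4; since the remainder is 4, round up to i = 3. First occurrence in the window: #4 on Dec 19, 1981 (3×5 = 15 days in).
Feb 26, 1982 is 84 days after the start; 84 ÷ 5 = 16 remainder 4. Last occurrence in the window: #17 on Feb 22, 1982.
Occurrences #4 through #17: 14 in total.

14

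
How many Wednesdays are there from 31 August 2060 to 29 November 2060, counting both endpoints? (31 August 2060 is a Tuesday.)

13

31 August 2060 is a Tuesday; the first Wednesday on or after it is 1 September 2060 (1 day later).
From 1 September 2060 to 29 November 2060: 29 + 31 + 29 = 89 days (rest of September, October, November).
89 ÷ 7 = 12 full weeks with remainder 5, so 12 more Wednesdays after the first → 13.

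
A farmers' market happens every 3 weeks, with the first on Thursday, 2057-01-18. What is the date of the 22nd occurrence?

2058-04-04

The 22nd occurrence is 21 intervals after the first: 21 × 21 = 441 days after 2057-01-18.
January has 31 days — 13 days to the end of January leaves 428.
From end of January to end of 2057 is 334 days (94 left).
January has 31 days (63 left).
February has 28 days (35 left).
March has 31 days (4 left).
4 days into April → 2058-04-04.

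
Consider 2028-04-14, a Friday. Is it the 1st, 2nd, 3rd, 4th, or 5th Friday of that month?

Day 14 falls in week ⌈14/7⌉ of the month.
Days 1–7 hold the 1st Friday, 8–14 the 2nd, 15–21 the 3rd, 22–28 the 4th, 29–31 the 5th.
14 is in the range for the 2nd.

2nd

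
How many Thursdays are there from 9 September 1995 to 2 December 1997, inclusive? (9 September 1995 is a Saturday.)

9 September 1995 is a Saturday; the first Thursday on or after it is 14 September 1995 (5 days later).
From 14 September 1995 to 2 December 1997: 108 + 366 + 336 = 810 days (rest of 1995, 1996, to 2 December 1997 in 1997).
810 ÷ 7 = 115 full weeks with remainder 5, so 115 more Thursdays after the first → 116.

116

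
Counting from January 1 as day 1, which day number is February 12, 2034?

Days in months before February: 31 = 31.
Plus 12 days into February → day 43.

43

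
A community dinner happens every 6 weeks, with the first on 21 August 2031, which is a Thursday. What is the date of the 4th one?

25 December 2031

The 4th occurrence is 3 intervals after the first: 3 × 42 = 126 days after 21 August 2031.
August has 31 days — 10 days to the end of August leaves 116.
September has 30 days (86 left).
October has 31 days (55 left).
November has 30 days (25 left).
25 days into December → 25 December 2031.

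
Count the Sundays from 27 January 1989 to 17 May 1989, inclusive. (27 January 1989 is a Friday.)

16

27 January 1989 is a Friday; the first Sunday on or after it is 29 January 1989 (2 days later).
From 29 January 1989 to 17 May 1989: 2 + 28 + 31 + 30 + 17 = 108 days (rest of January, February, March, April, May).
108 ÷ 7 = 15 full weeks with remainder 3, so 15 more Sundays after the first → 16.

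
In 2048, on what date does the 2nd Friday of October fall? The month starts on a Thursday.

October 9, 2048

October 2048 begins on a Thursday, so the first Friday is October 2 (1 day later).
The 2nd Friday is 1 weeks later: 2 + 7 = 9.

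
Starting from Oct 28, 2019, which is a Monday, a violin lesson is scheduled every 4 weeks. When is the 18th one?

Feb 15, 2021

The 18th occurrence is 17 intervals after the first: 17 × 28 = 476 days after Oct 28, 2019.
Oct has 31 days — 3 days to the end of Oct leaves 473.
From end of Oct to end of 2019 is 61 days (412 left).
2020 has 366 days (46 left).
Jan has 31 days (15 left).
15 days into Feb → Feb 15, 2021.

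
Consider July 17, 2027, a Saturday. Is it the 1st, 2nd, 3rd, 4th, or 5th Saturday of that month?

3rd

Day 17 falls in week ⌈17/7⌉ of the month.
Days 1–7 hold the 1st Saturday, 8–14 the 2nd, 15–21 the 3rd, 22–28 the 4th, 29–31 the 5th.
17 is in the range for the 3rd.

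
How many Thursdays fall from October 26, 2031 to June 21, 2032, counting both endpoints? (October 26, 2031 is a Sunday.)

34

October 26, 2031 is a Sunday; the first Thursday on or after it is October 30, 2031 (4 days later).
From October 30, 2031 to June 21, 2032: 1 + 30 + 31 + 31 + 29 + 31 + 30 + 31 + 21 = 235 days (rest of October, November, December, January, February, March, April, May, June).
235 ÷ 7 = 33 full weeks with remainder 4, so 33 more Thursdays after the first → 34.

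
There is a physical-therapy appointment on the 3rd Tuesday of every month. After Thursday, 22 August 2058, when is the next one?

17 September 2058

August 2058 starts on a Thursday; its first Tuesday is the 6th, so the 3rd Tuesday is the 20th — 20 August 2058.
That is not after 22 August 2058, so look at September 2058.
September 2058 starts on a Sunday; its first Tuesday is the 3rd, so the 3rd Tuesday is the 17th — 17 September 2058.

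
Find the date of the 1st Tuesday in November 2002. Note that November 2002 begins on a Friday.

November 2002 begins on a Friday, so the first Tuesday is November 5 (4 days later).

November 5, 2002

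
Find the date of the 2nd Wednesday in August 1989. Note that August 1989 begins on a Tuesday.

August 1989 begins on a Tuesday, so the first Wednesday is August 2 (1 day later).
The 2nd Wednesday is 1 weeks later: 2 + 7 = 9.

August 9, 1989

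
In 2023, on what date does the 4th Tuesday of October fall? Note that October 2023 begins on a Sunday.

October 24, 2023

October 2023 begins on a Sunday, so the first Tuesday is October 3 (2 days later).
The 4th Tuesday is 3 weeks later: 3 + 21 = 24.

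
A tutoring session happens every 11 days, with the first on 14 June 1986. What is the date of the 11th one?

The 11th occurrence is 10 intervals after the first: 10 × 11 = 110 days after 14 June 1986.
June has 30 days — 16 days to the end of June leaves 94.
July has 31 days (63 left).
August has 31 days (32 left).
September has 30 days (2 left).
2 days into October → 2 October 1986.

2 October 1986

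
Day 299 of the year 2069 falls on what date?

2069-10-26

January has 31 days (299 − 31 = 268 remain).
February has 28 days (268 − 28 = 240 remain).
March has 31 days (240 − 31 = 209 remain).
April has 30 days (209 − 30 = 179 remain).
May has 31 days (179 − 31 = 148 remain).
June has 30 days (148 − 30 = 118 remain).
July has 31 days (118 − 31 = 87 remain).
August has 31 days (87 − 31 = 56 remain).
September has 30 days (56 − 30 = 26 remain).
26 into October → October 26.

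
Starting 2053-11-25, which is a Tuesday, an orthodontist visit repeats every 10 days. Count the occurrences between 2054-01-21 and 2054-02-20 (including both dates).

Occurrences land 10·i days after 2053-11-25 for i = 0, 1, 2, …
2054-01-21 is 57 days after the start; 57 ÷ 10 = 5 remainder 7; since the remainder is 7, round up to i = 6. First occurrence in the window: #7 on 2054-01-24 (6×10 = 60 days in).
2054-02-20 is 87 days after the start; 87 ÷ 10 = 8 remainder 7. Last occurrence in the window: #9 on 2054-02-13.
Occurrences #7 through #9: 3 in total.

3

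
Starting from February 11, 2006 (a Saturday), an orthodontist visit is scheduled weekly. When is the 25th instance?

July 29, 2006

The 25th occurrence is 24 intervals after the first: 24 × 7 = 168 days after February 11, 2006.
February has 28 days — 17 days to the end of February leaves 151.
March has 31 days (120 left).
April has 30 days (90 left).
May has 31 days (59 left).
June has 30 days (29 left).
29 days into July → July 29, 2006.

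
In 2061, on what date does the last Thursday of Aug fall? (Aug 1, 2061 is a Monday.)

Aug 25, 2061

Aug 2061 begins on a Monday, so the first Thursday is Aug 4 (3 days later).
Aug 2061 has 31 days. Adding weeks: 4, 11, 18, 25 — the last one ≤ 31 is the 25th.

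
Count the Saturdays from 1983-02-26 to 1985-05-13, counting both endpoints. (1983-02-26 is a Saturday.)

116

1983-02-26 is a Saturday; the first Saturday on or after it is 1983-02-26.
From 1983-02-26 to 1985-05-13: 308 + 366 + 133 = 807 days (rest of 1983, 1984, to 1985-05-13 in 1985).
807 ÷ 7 = 115 full weeks with remainder 2, so 115 more Saturdays after the first → 116.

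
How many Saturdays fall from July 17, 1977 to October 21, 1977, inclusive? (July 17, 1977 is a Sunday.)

July 17, 1977 is a Sunday; the first Saturday on or after it is July 23, 1977 (6 days later).
From July 23, 1977 to October 21, 1977: 8 + 31 + 30 + 21 = 90 days (rest of July, August, September, October).
90 ÷ 7 = 12 full weeks with remainder 6, so 12 more Saturdays after the first → 13.

13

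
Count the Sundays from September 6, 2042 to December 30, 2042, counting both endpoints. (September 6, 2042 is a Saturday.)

17

September 6, 2042 is a Saturday; the first Sunday on or after it is September 7, 2042 (1 day later).
From September 7, 2042 to December 30, 2042: 23 + 31 + 30 + 30 = 114 days (rest of September, October, November, December).
114 ÷ 7 = 16 full weeks with remainder 2, so 16 more Sundays after the first → 17.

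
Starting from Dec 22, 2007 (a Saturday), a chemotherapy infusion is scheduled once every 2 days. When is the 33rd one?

The 33rd occurrence is 32 intervals after the first: 32 × 2 = 64 days after Dec 22, 2007.
Dec has 31 days — 9 days to the end of Dec leaves 55.
Jan has 31 days (24 left).
24 days into Feb → Feb 24, 2008.

Feb 24, 2008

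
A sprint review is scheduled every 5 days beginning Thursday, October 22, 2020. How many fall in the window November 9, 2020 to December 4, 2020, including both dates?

5

Occurrences land 5·i days after October 22, 2020 for i = 0, 1, 2, …
November 9, 2020 is 18 days after the start; 18 ÷ 5 = 3 remainder 3; since the remainder is 3, round up to i = 4. First occurrence in the window: #5 on November 11, 2020 (4×5 = 20 days in).
December 4, 2020 is 43 days after the start; 43 ÷ 5 = 8 remainder 3. Last occurrence in the window: #9 on December 1, 2020.
Occurrences #5 through #9: 5 in total.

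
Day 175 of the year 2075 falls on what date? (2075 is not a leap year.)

2075-06-24

January has 31 days (175 − 31 = 144 remain).
February has 28 days (144 − 28 = 116 remain).
March has 31 days (116 − 31 = 85 remain).
April has 30 days (85 − 30 = 55 remain).
May has 31 days (55 − 31 = 24 remain).
24 into June → June 24.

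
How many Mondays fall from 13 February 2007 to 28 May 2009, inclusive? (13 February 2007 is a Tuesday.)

13 February 2007 is a Tuesday; the first Monday on or after it is 19 February 2007 (6 days later).
From 19 February 2007 to 28 May 2009: 315 + 366 + 148 = 829 days (rest of 2007, 2008, to 28 May 2009 in 2009).
829 ÷ 7 = 118 full weeks with remainder 3, so 118 more Mondays after the first → 119.

119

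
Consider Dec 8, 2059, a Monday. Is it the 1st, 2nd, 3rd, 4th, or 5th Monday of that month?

Day 8 falls in week ⌈8/7⌉ of the month.
Days 1–7 hold the 1st Monday, 8–14 the 2nd, 15–21 the 3rd, 22–28 the 4th, 29–31 the 5th.
8 is in the range for the 2nd.

2nd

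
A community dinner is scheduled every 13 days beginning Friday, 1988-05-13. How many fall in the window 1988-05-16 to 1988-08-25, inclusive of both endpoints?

Occurrences land 13·i days after 1988-05-13 for i = 0, 1, 2, …
1988-05-16 is 3 days after the start; 3 ÷ 13 = 0 remainder 3; since the remainder is 3, round up to i = 1. First occurrence in the window: #2 on 1988-05-26 (1×13 = 13 days in).
1988-08-25 is 104 days after the start; 104 ÷ 13 = 8 remainder 0. Last occurrence in the window: #9 on 1988-08-25.
Occurrences #2 through #9: 8 in total.

8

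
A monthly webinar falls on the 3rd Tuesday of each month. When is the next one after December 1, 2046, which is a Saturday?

December 18, 2046

December 2046 starts on a Saturday; its first Tuesday is the 4th, so the 3rd Tuesday is the 18th — December 18, 2046.
December 18, 2046 is after December 1, 2046, so that is the next one.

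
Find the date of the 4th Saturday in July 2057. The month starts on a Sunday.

28 July 2057

July 2057 begins on a Sunday, so the first Saturday is July 7 (6 days later).
The 4th Saturday is 3 weeks later: 7 + 21 = 28.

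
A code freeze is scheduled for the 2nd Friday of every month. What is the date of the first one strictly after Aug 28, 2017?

Aug 2017 starts on a Tuesday; its first Friday is the 4th, so the 2nd Friday is the 11th — Aug 11, 2017.
That is not after Aug 28, 2017, so look at Sep 2017.
Sep 2017 starts on a Friday; its first Friday is the 1st, so the 2nd Friday is the 8th — Sep 8, 2017.

Sep 8, 2017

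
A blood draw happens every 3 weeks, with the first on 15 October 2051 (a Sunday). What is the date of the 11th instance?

The 11th occurrence is 10 intervals after the first: 10 × 21 = 210 days after 15 October 2051.
October has 31 days — 16 days to the end of October leaves 194.
November has 30 days (164 left).
December has 31 days (133 left).
January has 31 days (102 left).
February has 29 days (73 left).
March has 31 days (42 left).
April has 30 days (12 left).
12 days into May → 12 May 2052.

12 May 2052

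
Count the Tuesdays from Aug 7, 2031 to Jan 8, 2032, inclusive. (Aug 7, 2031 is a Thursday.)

22

Aug 7, 2031 is a Thursday; the first Tuesday on or after it is Aug 12, 2031 (5 days later).
From Aug 12, 2031 to Jan 8, 2032: 19 + 30 + 31 + 30 + 31 + 8 = 149 days (rest of Aug, Sep, Oct, Nov, Dec, Jan).
149 ÷ 7 = 21 full weeks with remainder 2, so 21 more Tuesdays after the first → 22.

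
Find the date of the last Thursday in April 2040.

2040-04-26

The first Thursday of April 2040 is April 5.
April 2040 has 30 days. Adding weeks: 5, 12, 19, 26 — the last one ≤ 30 is the 26th.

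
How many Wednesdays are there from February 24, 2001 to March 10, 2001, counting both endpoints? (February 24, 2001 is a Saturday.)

2

February 24, 2001 is a Saturday; the first Wednesday on or after it is February 28, 2001 (4 days later).
From February 28, 2001 to March 10, 2001: 0 + 10 = 10 days (rest of February, March).
10 ÷ 7 = 1 full weeks with remainder 3, so 1 more Wednesdays after the first → 2.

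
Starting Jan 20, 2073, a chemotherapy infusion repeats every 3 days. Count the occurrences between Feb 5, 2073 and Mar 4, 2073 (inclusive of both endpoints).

Occurrences land 3·i days after Jan 20, 2073 for i = 0, 1, 2, …
Feb 5, 2073 is 16 days after the start; 16 ÷ 3 = 5 remainder 1; since the remainder is 1, round up to i = 6. First occurrence in the window: #7 on Feb 7, 2073 (6×3 = 18 days in).
Mar 4, 2073 is 43 days after the start; 43 ÷ 3 = 14 remainder 1. Last occurrence in the window: #15 on Mar 3, 2073.
Occurrences #7 through #15: 9 in total.

9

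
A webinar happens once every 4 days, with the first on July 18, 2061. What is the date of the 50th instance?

The 50th occurrence is 49 intervals after the first: 49 × 4 = 196 days after July 18, 2061.
July has 31 days — 13 days to the end of July leaves 183.
August has 31 days (152 left).
September has 30 days (122 left).
October has 31 days (91 left).
November has 30 days (61 left).
December has 31 days (30 left).
30 days into January → January 30, 2062.

January 30, 2062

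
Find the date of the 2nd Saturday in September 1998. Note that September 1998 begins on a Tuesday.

12 September 1998

September 1998 begins on a Tuesday, so the first Saturday is September 5 (4 days later).
The 2nd Saturday is 1 weeks later: 5 + 7 = 12.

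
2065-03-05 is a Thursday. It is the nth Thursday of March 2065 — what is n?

Day 5 falls in week ⌈5/7⌉ of the month.
Days 1–7 hold the 1st Thursday, 8–14 the 2nd, 15–21 the 3rd, 22–28 the 4th, 29–31 the 5th.
5 is in the range for the 1st.

1st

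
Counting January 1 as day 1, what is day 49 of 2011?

18 February 2011

January has 31 days (49 − 31 = 18 remain).
18 into February → February 18.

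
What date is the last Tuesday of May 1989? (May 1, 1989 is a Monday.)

May 30, 1989

May 1989 begins on a Monday, so the first Tuesday is May 2 (1 day later).
May 1989 has 31 days. Adding weeks: 2, 9, 16, 23, 30 — the last one ≤ 31 is the 30th.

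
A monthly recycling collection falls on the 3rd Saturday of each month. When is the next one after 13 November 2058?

16 November 2058

November 2058 starts on a Friday; its first Saturday is the 2nd, so the 3rd Saturday is the 16th — 16 November 2058.
16 November 2058 is after 13 November 2058, so that is the next one.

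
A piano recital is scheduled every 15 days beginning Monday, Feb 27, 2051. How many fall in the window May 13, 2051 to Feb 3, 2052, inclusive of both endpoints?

18

Occurrences land 15·i days after Feb 27, 2051 for i = 0, 1, 2, …
May 13, 2051 is 75 days after the start; 75 ÷ 15 = 5 remainder 0. First occurrence in the window: #6 on May 13, 2051 (5×15 = 75 days in).
Feb 3, 2052 is 341 days after the start; 341 ÷ 15 = 22 remainder 11. Last occurrence in the window: #23 on Jan 23, 2052.
Occurrences #6 through #23: 18 in total.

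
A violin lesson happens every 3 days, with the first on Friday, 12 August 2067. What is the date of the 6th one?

27 August 2067

The 6th occurrence is 5 intervals after the first: 5 × 3 = 15 days after 12 August 2067.
15 days later is 27 August 2067.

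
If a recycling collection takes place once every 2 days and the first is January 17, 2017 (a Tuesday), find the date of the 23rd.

The 23rd occurrence is 22 intervals after the first: 22 × 2 = 44 days after January 17, 2017.
January has 31 days — 14 days to the end of January leaves 30.
February has 28 days (2 left).
2 days into March → March 2, 2017.

March 2, 2017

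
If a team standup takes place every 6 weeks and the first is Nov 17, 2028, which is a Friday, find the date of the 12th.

The 12th occurrence is 11 intervals after the first: 11 × 42 = 462 days after Nov 17, 2028.
Nov has 30 days — 13 days to the end of Nov leaves 449.
From end of Nov to end of 2028 is 31 days (418 left).
2029 has 365 days (53 left).
Jan has 31 days (22 left).
22 days into Feb → Feb 22, 2030.

Feb 22, 2030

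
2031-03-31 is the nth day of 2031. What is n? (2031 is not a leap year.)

Days in months before March: 31 + 28 = 59.
Plus 31 days into March → day 90.

90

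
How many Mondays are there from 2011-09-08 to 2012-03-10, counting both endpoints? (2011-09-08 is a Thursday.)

2011-09-08 is a Thursday; the first Monday on or after it is 2011-09-12 (4 days later).
From 2011-09-12 to 2012-03-10: 18 + 31 + 30 + 31 + 31 + 29 + 10 = 180 days (rest of September, October, November, December, January, February, March).
180 ÷ 7 = 25 full weeks with remainder 5, so 25 more Mondays after the first → 26.

26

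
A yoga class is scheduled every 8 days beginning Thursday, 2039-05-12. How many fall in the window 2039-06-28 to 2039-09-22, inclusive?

11

Occurrences land 8·i days after 2039-05-12 for i = 0, 1, 2, …
2039-06-28 is 47 days after the start; 47 ÷ 8 = 5 remainder 7; since the remainder is 7, round up to i = 6. First occurrence in the window: #7 on 2039-06-29 (6×8 = 48 days in).
2039-09-22 is 133 days after the start; 133 ÷ 8 = 16 remainder 5. Last occurrence in the window: #17 on 2039-09-17.
Occurrences #7 through #17: 11 in total.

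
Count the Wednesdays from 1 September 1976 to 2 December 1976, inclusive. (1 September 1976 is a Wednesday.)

1 September 1976 is a Wednesday; the first Wednesday on or after it is 1 September 1976.
From 1 September 1976 to 2 December 1976: 29 + 31 + 30 + 2 = 92 days (rest of September, October, November, December).
92 ÷ 7 = 13 full weeks with remainder 1, so 13 more Wednesdays after the first → 14.

14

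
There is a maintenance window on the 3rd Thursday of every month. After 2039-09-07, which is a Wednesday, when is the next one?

September 2039 starts on a Thursday; its first Thursday is the 1st, so the 3rd Thursday is the 15th — 2039-09-15.
2039-09-15 is after 2039-09-07, so that is the next one.

2039-09-15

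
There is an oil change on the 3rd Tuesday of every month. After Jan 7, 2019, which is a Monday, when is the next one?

Jan 2019 starts on a Tuesday; its first Tuesday is the 1st, so the 3rd Tuesday is the 15th — Jan 15, 2019.
Jan 15, 2019 is after Jan 7, 2019, so that is the next one.

Jan 15, 2019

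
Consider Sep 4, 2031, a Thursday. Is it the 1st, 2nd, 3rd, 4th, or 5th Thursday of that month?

Day 4 falls in week ⌈4/7⌉ of the month.
Days 1–7 hold the 1st Thursday, 8–14 the 2nd, 15–21 the 3rd, 22–28 the 4th, 29–31 the 5th.
4 is in the range for the 1st.

1st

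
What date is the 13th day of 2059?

January 13, 2059

13 into January → January 13.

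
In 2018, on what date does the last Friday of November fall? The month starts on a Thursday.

November 2018 begins on a Thursday, so the first Friday is November 2 (1 day later).
November 2018 has 30 days. Adding weeks: 2, 9, 16, 23, 30 — the last one ≤ 30 is the 30th.

2018-11-30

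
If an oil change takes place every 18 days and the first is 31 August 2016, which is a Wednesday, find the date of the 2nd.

18 September 2016

The 2nd occurrence is 1 interval after the first: 1 × 18 = 18 days after 31 August 2016.
August has 31 days — 0 days to the end of August leaves 18.
18 days into September → 18 September 2016.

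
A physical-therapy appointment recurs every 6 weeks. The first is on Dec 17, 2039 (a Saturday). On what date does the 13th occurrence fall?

May 4, 2041

The 13th occurrence is 12 intervals after the first: 12 × 42 = 504 days after Dec 17, 2039.
Dec has 31 days — 14 days to the end of Dec leaves 490.
2040 has 366 days (124 left).
Jan has 31 days (93 left).
Feb has 28 days (65 left).
Mar has 31 days (34 left).
Apr has 30 days (4 left).
4 days into May → May 4, 2041.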